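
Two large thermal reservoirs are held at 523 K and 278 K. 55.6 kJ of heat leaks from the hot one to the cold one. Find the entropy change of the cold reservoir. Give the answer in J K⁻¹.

ΔS_cold = 200 J/K

The cold reservoir gains heat Q, so ΔS_cold = +Q/T_C = 55600/278 = 200 J/K.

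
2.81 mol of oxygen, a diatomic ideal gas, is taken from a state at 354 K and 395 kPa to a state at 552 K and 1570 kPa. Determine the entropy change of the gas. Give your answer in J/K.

ΔS = 4.09 J/K

ΔS = nC_p ln(T₂/T₁) − nR ln(P₂/P₁), with C_p = 7R/2 = 29.1 J mol⁻¹ K⁻¹ for a diatomic ideal gas.
ΔS = 2.81 × [29.1 × ln(552/354) − 8.314 × ln(1570/395)] = 4.09 J/K.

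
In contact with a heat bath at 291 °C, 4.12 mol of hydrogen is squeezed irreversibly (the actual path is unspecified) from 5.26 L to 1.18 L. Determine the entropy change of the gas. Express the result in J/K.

ΔS_gas = -51.2 J/K

Entropy is a state function, so ΔS_gas depends only on the end states.
For an isothermal ideal gas ΔS_gas = nR ln(V₂/V₁) = 4.12 × 8.314 × ln(1.18/5.26) = -51.2 J/K.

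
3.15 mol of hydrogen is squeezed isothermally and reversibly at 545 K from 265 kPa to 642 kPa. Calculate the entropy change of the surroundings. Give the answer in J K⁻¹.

For an isothermal ideal gas ΔS_gas = nR ln(P₁/P₂) = 3.15 × 8.314 × ln(265/642) = -23.2 J/K.
The process is reversible, so ΔS_surr = −ΔS_gas = 23.2 J/K and ΔS_universe = 0.

ΔS_surr = 23.2 J/K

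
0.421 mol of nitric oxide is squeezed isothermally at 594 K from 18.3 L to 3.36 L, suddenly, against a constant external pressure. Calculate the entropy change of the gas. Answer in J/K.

Entropy is a state function, so ΔS_gas depends only on the end states.
For an isothermal ideal gas ΔS_gas = nR ln(V₂/V₁) = 0.421 × 8.314 × ln(3.36/18.3) = -5.93 J/K.

ΔS_gas = -5.93 J/K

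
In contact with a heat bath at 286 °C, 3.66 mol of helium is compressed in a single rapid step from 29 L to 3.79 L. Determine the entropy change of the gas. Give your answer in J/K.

ΔS_gas = -61.9 J/K

Entropy is a state function, so ΔS_gas depends only on the end states.
For an isothermal ideal gas ΔS_gas = nR ln(V₂/V₁) = 3.66 × 8.314 × ln(3.79/29) = -61.9 J/K.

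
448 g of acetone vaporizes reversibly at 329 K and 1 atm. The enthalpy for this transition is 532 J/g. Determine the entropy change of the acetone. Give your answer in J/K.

ΔS = 724 J/K

Heat absorbed by the substance: Q = mL = 448 × 532 = 238336 J.
At constant T, ΔS = Q_rev/T = 238336 / 329 = 724 J/K.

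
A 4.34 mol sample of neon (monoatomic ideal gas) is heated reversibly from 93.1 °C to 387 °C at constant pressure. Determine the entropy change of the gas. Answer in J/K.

ΔS = 53.1 J/K

In kelvin: T₁ = 366.25 K, T₂ = 660.15 K. At constant pressure, ΔS = nC_p ln(T₂/T₁) with C_p = 5R/2 = 20.79 J mol⁻¹ K⁻¹.
ΔS = 4.34 × 20.79 × ln(660.15/366.25) = 53.1 J/K.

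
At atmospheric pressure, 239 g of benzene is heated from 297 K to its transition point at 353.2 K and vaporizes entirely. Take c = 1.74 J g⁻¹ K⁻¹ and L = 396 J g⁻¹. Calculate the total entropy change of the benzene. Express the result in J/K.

Warming step: ΔS₁ = m c ln(T_tr/T_i) = 239 × 1.74 × ln(353.2/297) = 72.07 J/K.
Phase change: ΔS₂ = +mL/T_tr = 239 × 396 / 353.2 = 268 J/K.
ΔS_total = (72.07) + (268) = 340 J/K.

ΔS = 340 J/K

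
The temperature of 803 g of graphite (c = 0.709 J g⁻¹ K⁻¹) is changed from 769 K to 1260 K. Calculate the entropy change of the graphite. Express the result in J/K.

ΔS = 281 J/K

ΔS = ∫dQ_rev/T = m c ln(T₂/T₁) = 803 × 0.709 × ln(1260/769) = 281 J/K.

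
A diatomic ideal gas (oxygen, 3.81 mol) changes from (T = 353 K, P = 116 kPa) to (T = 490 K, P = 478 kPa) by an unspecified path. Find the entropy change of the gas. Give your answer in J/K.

ΔS = nC_p ln(T₂/T₁) − nR ln(P₂/P₁), with C_p = 7R/2 = 29.1 J mol⁻¹ K⁻¹ for a diatomic ideal gas.
ΔS = 3.81 × [29.1 × ln(490/353) − 8.314 × ln(478/116)] = -8.5 J/K.

ΔS = -8.5 J/K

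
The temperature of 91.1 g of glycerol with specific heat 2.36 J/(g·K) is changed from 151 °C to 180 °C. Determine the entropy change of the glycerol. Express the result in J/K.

ΔS = 14.2 J/K

In kelvin: T₁ = 424.15 K, T₂ = 453.15 K. ΔS = ∫dQ_rev/T = m c ln(T₂/T₁) = 91.1 × 2.36 × ln(453.15/424.15) = 14.2 J/K.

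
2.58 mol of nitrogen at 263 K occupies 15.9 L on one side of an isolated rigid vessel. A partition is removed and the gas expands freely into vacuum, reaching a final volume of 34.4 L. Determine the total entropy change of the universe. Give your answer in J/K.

For an ideal gas in free expansion Q = 0 and W = 0, so T is unchanged.
Entropy is a state function; using a reversible isothermal path, ΔS_gas = nR ln(V₂/V₁) = 2.58 × 8.314 × ln(34.4/15.9) = 16.6 J/K.
The insulated surroundings exchange no heat, so ΔS_surr = 0 and ΔS_universe = ΔS_gas.

ΔS_universe = 16.6 J/K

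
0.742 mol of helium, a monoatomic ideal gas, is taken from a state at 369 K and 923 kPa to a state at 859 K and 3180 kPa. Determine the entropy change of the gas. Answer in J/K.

ΔS = nC_p ln(T₂/T₁) − nR ln(P₂/P₁), with C_p = 5R/2 = 20.79 J mol⁻¹ K⁻¹ for a monoatomic ideal gas.
ΔS = 0.742 × [20.79 × ln(859/369) − 8.314 × ln(3180/923)] = 5.4 J/K.

ΔS = 5.4 J/K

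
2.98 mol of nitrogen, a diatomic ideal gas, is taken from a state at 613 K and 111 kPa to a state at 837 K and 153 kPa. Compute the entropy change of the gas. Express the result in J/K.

ΔS = nC_p ln(T₂/T₁) − nR ln(P₂/P₁), with C_p = 7R/2 = 29.1 J mol⁻¹ K⁻¹ for a diatomic ideal gas.
ΔS = 2.98 × [29.1 × ln(837/613) − 8.314 × ln(153/111)] = 19.1 J/K.

ΔS = 19.1 J/K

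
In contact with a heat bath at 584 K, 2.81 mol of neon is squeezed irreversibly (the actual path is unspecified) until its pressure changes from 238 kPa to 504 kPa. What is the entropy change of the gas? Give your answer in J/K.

ΔS_gas = -17.5 J/K

Entropy is a state function, so ΔS_gas depends only on the end states.
For an isothermal ideal gas ΔS_gas = nR ln(P₁/P₂) = 2.81 × 8.314 × ln(238/504) = -17.5 J/K.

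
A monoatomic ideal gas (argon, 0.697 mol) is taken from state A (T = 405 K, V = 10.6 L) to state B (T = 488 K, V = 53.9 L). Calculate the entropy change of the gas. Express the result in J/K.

ΔS = 11 J/K

Entropy is a state function: ΔS = nC_V ln(T₂/T₁) + nR ln(V₂/V₁), with C_V = 3R/2 = 12.47 J mol⁻¹ K⁻¹ for a monoatomic ideal gas.
ΔS = 0.697 × [12.47 × ln(488/405) + 8.314 × ln(53.9/10.6)] = 11 J/K.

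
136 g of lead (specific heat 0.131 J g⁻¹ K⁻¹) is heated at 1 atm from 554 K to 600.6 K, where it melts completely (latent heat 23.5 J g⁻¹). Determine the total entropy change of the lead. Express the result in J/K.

Warming step: ΔS₁ = m c ln(T_tr/T_i) = 136 × 0.131 × ln(600.6/554) = 1.439 J/K.
Phase change: ΔS₂ = +mL/T_tr = 136 × 23.5 / 600.6 = 5.321 J/K.
ΔS_total = (1.439) + (5.321) = 6.76 J/K.

ΔS = 6.76 J/K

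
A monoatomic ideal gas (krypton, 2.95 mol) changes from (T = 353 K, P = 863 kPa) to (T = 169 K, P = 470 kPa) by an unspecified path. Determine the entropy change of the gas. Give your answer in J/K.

ΔS = nC_p ln(T₂/T₁) − nR ln(P₂/P₁), with C_p = 5R/2 = 20.79 J mol⁻¹ K⁻¹ for a monoatomic ideal gas.
ΔS = 2.95 × [20.79 × ln(169/353) − 8.314 × ln(470/863)] = -30.3 J/K.

ΔS = -30.3 J/K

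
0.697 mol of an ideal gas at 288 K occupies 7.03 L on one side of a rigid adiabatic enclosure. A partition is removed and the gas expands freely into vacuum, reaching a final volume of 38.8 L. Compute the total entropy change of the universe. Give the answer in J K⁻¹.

ΔS_universe = 9.9 J/K

No heat is exchanged and no work is done, so the ideal-gas temperature stays constant.
Entropy is a state function; using a reversible isothermal path, ΔS_gas = nR ln(V₂/V₁) = 0.697 × 8.314 × ln(38.8/7.03) = 9.9 J/K.
The insulated surroundings exchange no heat, so ΔS_surr = 0 and ΔS_universe = ΔS_gas.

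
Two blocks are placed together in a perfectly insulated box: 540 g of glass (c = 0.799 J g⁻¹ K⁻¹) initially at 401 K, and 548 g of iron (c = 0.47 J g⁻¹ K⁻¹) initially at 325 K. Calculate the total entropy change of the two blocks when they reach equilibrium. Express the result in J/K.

Energy balance: T_f = (m₁c₁T₁ + m₂c₂T₂)/(m₁c₁ + m₂c₂) = 372.59 K.
ΔS₁ = m₁c₁ ln(T_f/T₁) = 431.46 × ln(372.59/401) = -31.704 J/K.
ΔS₂ = m₂c₂ ln(T_f/T₂) = 257.56 × ln(372.59/325) = 35.197 J/K.
ΔS_total = -31.704 + 35.197 = 3.49 J/K.

ΔS_total = 3.49 J/K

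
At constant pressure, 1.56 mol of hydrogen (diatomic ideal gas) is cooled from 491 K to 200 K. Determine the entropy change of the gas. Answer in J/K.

ΔS = -40.8 J/K

At constant pressure, ΔS = nC_p ln(T₂/T₁) with C_p = 7R/2 = 29.1 J mol⁻¹ K⁻¹.
ΔS = 1.56 × 29.1 × ln(200/491) = -40.8 J/K.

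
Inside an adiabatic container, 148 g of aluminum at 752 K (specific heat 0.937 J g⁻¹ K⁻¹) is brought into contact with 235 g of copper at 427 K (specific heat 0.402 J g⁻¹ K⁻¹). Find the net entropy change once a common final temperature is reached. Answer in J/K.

Energy balance: T_f = (m₁c₁T₁ + m₂c₂T₂)/(m₁c₁ + m₂c₂) = 620.31 K.
ΔS₁ = m₁c₁ ln(T_f/T₁) = 138.676 × ln(620.31/752) = -26.7 J/K.
ΔS₂ = m₂c₂ ln(T_f/T₂) = 94.47 × ln(620.31/427) = 35.28 J/K.
ΔS_total = -26.7 + 35.28 = 8.58 J/K.

ΔS_total = 8.58 J/K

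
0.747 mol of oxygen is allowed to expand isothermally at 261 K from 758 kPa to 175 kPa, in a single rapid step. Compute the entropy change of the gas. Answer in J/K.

Entropy is a state function, so ΔS_gas depends only on the end states.
For an isothermal ideal gas ΔS_gas = nR ln(P₁/P₂) = 0.747 × 8.314 × ln(758/175) = 9.1 J/K.

ΔS_gas = 9.1 J/K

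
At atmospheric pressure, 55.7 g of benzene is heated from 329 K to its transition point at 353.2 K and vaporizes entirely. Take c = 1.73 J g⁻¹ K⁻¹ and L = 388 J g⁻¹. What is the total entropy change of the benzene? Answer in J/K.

ΔS = 68 J/K

Warming step: ΔS₁ = m c ln(T_tr/T_i) = 55.7 × 1.73 × ln(353.2/329) = 6.839 J/K.
Phase change: ΔS₂ = +mL/T_tr = 55.7 × 388 / 353.2 = 61.19 J/K.
ΔS_total = (6.839) + (61.19) = 68 J/K.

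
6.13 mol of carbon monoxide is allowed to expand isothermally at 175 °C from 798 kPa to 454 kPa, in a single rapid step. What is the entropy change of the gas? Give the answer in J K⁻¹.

Entropy is a state function, so ΔS_gas depends only on the end states.
For an isothermal ideal gas ΔS_gas = nR ln(P₁/P₂) = 6.13 × 8.314 × ln(798/454) = 28.7 J/K.

ΔS_gas = 28.7 J/K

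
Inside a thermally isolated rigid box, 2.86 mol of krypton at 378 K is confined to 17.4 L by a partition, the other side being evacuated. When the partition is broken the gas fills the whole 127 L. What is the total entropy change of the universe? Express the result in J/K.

ΔS_universe = 47.3 J/K

No heat is exchanged and no work is done, so the ideal-gas temperature stays constant.
Entropy is a state function; using a reversible isothermal path, ΔS_gas = nR ln(V₂/V₁) = 2.86 × 8.314 × ln(127/17.4) = 47.3 J/K.
The insulated surroundings exchange no heat, so ΔS_surr = 0 and ΔS_universe = ΔS_gas.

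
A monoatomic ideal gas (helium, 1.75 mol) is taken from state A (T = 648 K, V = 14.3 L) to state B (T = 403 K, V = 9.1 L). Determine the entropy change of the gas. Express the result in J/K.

Entropy is a state function: ΔS = nC_V ln(T₂/T₁) + nR ln(V₂/V₁), with C_V = 3R/2 = 12.47 J mol⁻¹ K⁻¹ for a monoatomic ideal gas.
ΔS = 1.75 × [12.47 × ln(403/648) + 8.314 × ln(9.1/14.3)] = -16.9 J/K.

ΔS = -16.9 J/K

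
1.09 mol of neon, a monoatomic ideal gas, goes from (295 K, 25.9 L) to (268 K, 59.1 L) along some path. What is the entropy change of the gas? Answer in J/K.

ΔS = 6.17 J/K

Entropy is a state function: ΔS = nC_V ln(T₂/T₁) + nR ln(V₂/V₁), with C_V = 3R/2 = 12.47 J mol⁻¹ K⁻¹ for a monoatomic ideal gas.
ΔS = 1.09 × [12.47 × ln(268/295) + 8.314 × ln(59.1/25.9)] = 6.17 J/K.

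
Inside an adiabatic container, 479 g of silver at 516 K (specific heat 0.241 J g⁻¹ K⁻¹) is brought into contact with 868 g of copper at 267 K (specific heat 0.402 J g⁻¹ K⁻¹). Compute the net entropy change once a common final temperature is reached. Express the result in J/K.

Energy balance: T_f = (m₁c₁T₁ + m₂c₂T₂)/(m₁c₁ + m₂c₂) = 328.9 K.
ΔS₁ = m₁c₁ ln(T_f/T₁) = 115.439 × ln(328.9/516) = -51.99 J/K.
ΔS₂ = m₂c₂ ln(T_f/T₂) = 348.936 × ln(328.9/267) = 72.75 J/K.
ΔS_total = -51.99 + 72.75 = 20.8 J/K.

ΔS_total = 20.8 J/K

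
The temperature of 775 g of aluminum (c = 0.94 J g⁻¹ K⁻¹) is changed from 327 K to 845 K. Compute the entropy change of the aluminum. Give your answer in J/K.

ΔS = ∫dQ_rev/T = m c ln(T₂/T₁) = 775 × 0.94 × ln(845/327) = 692 J/K.

ΔS = 692 J/K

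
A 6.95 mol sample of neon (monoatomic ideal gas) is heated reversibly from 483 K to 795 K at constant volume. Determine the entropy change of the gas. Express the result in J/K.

At constant volume, ΔS = nC_V ln(T₂/T₁) with C_V = 3R/2 = 12.47 J mol⁻¹ K⁻¹.
ΔS = 6.95 × 12.47 × ln(795/483) = 43.2 J/K.

ΔS = 43.2 J/K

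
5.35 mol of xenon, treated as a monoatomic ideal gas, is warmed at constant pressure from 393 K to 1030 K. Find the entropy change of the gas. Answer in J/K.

ΔS = 107 J/K

At constant pressure, ΔS = nC_p ln(T₂/T₁) with C_p = 5R/2 = 20.79 J mol⁻¹ K⁻¹.
ΔS = 5.35 × 20.79 × ln(1030/393) = 107 J/K.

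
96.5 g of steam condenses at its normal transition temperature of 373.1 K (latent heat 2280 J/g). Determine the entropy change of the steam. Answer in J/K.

ΔS = -590 J/K

Heat released by the substance: Q = −mL = −96.5 × 2280 = −220020 J.
At constant T, ΔS = Q_rev/T = −220020 / 373.1 = -590 J/K.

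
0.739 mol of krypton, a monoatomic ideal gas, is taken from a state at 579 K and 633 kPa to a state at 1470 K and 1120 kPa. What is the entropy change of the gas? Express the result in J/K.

ΔS = nC_p ln(T₂/T₁) − nR ln(P₂/P₁), with C_p = 5R/2 = 20.79 J mol⁻¹ K⁻¹ for a monoatomic ideal gas.
ΔS = 0.739 × [20.79 × ln(1470/579) − 8.314 × ln(1120/633)] = 10.8 J/K.

ΔS = 10.8 J/K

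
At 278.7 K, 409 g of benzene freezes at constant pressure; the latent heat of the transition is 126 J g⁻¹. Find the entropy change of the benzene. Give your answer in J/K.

Heat released by the substance: Q = −mL = −409 × 126 = −51534 J.
At constant T, ΔS = Q_rev/T = −51534 / 278.7 = -185 J/K.

ΔS = -185 J/K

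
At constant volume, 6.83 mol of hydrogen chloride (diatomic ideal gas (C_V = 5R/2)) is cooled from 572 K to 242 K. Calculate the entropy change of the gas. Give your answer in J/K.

At constant volume, ΔS = nC_V ln(T₂/T₁) with C_V = 5R/2 = 20.79 J mol⁻¹ K⁻¹.
ΔS = 6.83 × 20.79 × ln(242/572) = -122 J/K.

ΔS = -122 J/K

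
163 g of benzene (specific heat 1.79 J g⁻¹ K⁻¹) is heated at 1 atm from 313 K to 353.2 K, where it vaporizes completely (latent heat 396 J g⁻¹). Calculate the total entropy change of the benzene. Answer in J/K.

ΔS = 218 J/K

Warming step: ΔS₁ = m c ln(T_tr/T_i) = 163 × 1.79 × ln(353.2/313) = 35.25 J/K.
Phase change: ΔS₂ = +mL/T_tr = 163 × 396 / 353.2 = 182.8 J/K.
ΔS_total = (35.25) + (182.8) = 218 J/K.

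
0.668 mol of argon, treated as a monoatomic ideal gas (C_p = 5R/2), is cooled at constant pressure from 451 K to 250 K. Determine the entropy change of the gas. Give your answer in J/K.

At constant pressure, ΔS = nC_p ln(T₂/T₁) with C_p = 5R/2 = 20.79 J mol⁻¹ K⁻¹.
ΔS = 0.668 × 20.79 × ln(250/451) = -8.19 J/K.

ΔS = -8.19 J/K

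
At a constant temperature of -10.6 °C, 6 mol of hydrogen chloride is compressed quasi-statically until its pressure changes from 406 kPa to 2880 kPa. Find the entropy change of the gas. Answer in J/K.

ΔS_gas = -97.7 J/K

For an isothermal ideal gas ΔS_gas = nR ln(P₁/P₂) = 6 × 8.314 × ln(406/2880) = -97.7 J/K.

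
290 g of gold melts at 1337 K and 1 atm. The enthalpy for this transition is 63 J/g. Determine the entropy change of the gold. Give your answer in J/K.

ΔS = 13.7 J/K

Heat absorbed by the substance: Q = mL = 290 × 63 = 18270 J.
At constant T, ΔS = Q_rev/T = 18270 / 1337 = 13.7 J/K.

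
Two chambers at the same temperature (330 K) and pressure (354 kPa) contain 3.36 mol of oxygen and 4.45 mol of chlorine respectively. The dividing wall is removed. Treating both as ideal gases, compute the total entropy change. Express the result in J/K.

ΔS_mix = 44.4 J/K

Mole fractions: x_A = 3.36/7.81 = 0.43, x_B = 0.57.
ΔS_mix = −R(n_A ln x_A + n_B ln x_B) = −8.314 × (3.36 ln 0.43 + 4.45 ln 0.57) = 44.4 J/K.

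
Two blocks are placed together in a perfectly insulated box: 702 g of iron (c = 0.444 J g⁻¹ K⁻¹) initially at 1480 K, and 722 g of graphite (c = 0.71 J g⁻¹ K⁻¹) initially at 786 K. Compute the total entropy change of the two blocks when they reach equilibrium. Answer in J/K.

Energy balance: T_f = (m₁c₁T₁ + m₂c₂T₂)/(m₁c₁ + m₂c₂) = 1048.4 K.
ΔS₁ = m₁c₁ ln(T_f/T₁) = 311.688 × ln(1048.4/1480) = -107.5 J/K.
ΔS₂ = m₂c₂ ln(T_f/T₂) = 512.62 × ln(1048.4/786) = 147.7 J/K.
ΔS_total = -107.5 + 147.7 = 40.2 J/K.

ΔS_total = 40.2 J/K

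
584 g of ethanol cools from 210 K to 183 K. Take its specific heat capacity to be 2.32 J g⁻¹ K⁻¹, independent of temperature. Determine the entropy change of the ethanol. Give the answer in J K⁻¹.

ΔS = ∫dQ_rev/T = m c ln(T₂/T₁) = 584 × 2.32 × ln(183/210) = -186 J/K.

ΔS = -186 J/K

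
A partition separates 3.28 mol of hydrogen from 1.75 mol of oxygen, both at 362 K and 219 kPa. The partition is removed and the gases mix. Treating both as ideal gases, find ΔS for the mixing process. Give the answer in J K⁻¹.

ΔS_mix = 27 J/K

Mole fractions: x_A = 3.28/5.03 = 0.652, x_B = 0.348.
ΔS_mix = −R(n_A ln x_A + n_B ln x_B) = −8.314 × (3.28 ln 0.652 + 1.75 ln 0.348) = 27 J/K.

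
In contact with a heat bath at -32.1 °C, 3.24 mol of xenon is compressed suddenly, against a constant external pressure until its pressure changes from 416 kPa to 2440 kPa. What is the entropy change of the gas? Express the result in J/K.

ΔS_gas = -47.7 J/K

Entropy is a state function, so ΔS_gas depends only on the end states.
For an isothermal ideal gas ΔS_gas = nR ln(P₁/P₂) = 3.24 × 8.314 × ln(416/2440) = -47.7 J/K.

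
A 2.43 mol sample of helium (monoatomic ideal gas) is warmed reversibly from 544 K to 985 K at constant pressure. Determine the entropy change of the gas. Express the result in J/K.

ΔS = 30 J/K

At constant pressure, ΔS = nC_p ln(T₂/T₁) with C_p = 5R/2 = 20.79 J mol⁻¹ K⁻¹.
ΔS = 2.43 × 20.79 × ln(985/544) = 30 J/K.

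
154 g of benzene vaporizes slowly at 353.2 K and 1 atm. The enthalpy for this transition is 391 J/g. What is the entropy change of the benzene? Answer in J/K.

ΔS = 170 J/K

Heat absorbed by the substance: Q = mL = 154 × 391 = 60214 J.
At constant T, ΔS = Q_rev/T = 60214 / 353.2 = 170 J/K.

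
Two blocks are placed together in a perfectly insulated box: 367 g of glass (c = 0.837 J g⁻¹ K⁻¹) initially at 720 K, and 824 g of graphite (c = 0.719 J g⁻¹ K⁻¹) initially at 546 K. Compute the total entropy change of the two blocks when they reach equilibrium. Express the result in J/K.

ΔS_total = 7.95 J/K

Energy balance: T_f = (m₁c₁T₁ + m₂c₂T₂)/(m₁c₁ + m₂c₂) = 605.41 K.
ΔS₁ = m₁c₁ ln(T_f/T₁) = 307.179 × ln(605.41/720) = -53.247 J/K.
ΔS₂ = m₂c₂ ln(T_f/T₂) = 592.456 × ln(605.41/546) = 61.195 J/K.
ΔS_total = -53.247 + 61.195 = 7.95 J/K.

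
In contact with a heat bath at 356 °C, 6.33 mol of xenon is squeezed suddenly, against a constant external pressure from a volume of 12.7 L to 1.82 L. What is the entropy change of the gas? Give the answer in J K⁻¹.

ΔS_gas = -102 J/K

Entropy is a state function, so ΔS_gas depends only on the end states.
For an isothermal ideal gas ΔS_gas = nR ln(V₂/V₁) = 6.33 × 8.314 × ln(1.82/12.7) = -102 J/K.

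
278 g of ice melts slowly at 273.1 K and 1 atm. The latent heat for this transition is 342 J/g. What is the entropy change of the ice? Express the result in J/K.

Heat absorbed by the substance: Q = mL = 278 × 342 = 95076 J.
At constant T, ΔS = Q_rev/T = 95076 / 273.1 = 348 J/K.

ΔS = 348 J/K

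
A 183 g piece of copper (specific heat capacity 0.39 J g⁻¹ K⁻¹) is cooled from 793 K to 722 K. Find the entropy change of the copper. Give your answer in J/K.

ΔS = ∫dQ_rev/T = m c ln(T₂/T₁) = 183 × 0.39 × ln(722/793) = -6.69 J/K.

ΔS = -6.69 J/K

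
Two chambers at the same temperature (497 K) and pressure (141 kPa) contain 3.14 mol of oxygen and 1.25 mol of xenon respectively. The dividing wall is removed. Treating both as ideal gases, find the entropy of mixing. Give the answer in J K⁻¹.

Mole fractions: x_A = 3.14/4.39 = 0.715, x_B = 0.285.
ΔS_mix = −R(n_A ln x_A + n_B ln x_B) = −8.314 × (3.14 ln 0.715 + 1.25 ln 0.285) = 21.8 J/K.

ΔS_mix = 21.8 J/K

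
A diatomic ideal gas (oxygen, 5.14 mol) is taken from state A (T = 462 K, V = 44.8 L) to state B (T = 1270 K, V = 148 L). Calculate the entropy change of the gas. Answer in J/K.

ΔS = 159 J/K

Entropy is a state function: ΔS = nC_V ln(T₂/T₁) + nR ln(V₂/V₁), with C_V = 5R/2 = 20.79 J mol⁻¹ K⁻¹ for a diatomic ideal gas.
ΔS = 5.14 × [20.79 × ln(1270/462) + 8.314 × ln(148/44.8)] = 159 J/K.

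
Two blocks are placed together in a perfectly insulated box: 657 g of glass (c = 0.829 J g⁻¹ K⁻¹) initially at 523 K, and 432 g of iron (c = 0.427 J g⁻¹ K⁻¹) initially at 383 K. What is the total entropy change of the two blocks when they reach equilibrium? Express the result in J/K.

Energy balance: T_f = (m₁c₁T₁ + m₂c₂T₂)/(m₁c₁ + m₂c₂) = 487.58 K.
ΔS₁ = m₁c₁ ln(T_f/T₁) = 544.653 × ln(487.58/523) = -38.19 J/K.
ΔS₂ = m₂c₂ ln(T_f/T₂) = 184.464 × ln(487.58/383) = 44.53 J/K.
ΔS_total = -38.19 + 44.53 = 6.34 J/K.

ΔS_total = 6.34 J/K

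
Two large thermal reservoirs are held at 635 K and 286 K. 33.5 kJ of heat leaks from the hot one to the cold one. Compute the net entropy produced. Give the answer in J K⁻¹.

ΔS_total = 64.4 J/K

ΔS_hot = −Q/T_H = −33500/635 = -52.756 J/K and ΔS_cold = +Q/T_C = 33500/286 = 117.13 J/K.
ΔS_total = -52.756 + 117.13 = 64.4 J/K, positive as the second law requires.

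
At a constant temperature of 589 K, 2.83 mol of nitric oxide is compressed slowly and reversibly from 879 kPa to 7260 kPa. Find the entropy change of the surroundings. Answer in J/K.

For an isothermal ideal gas ΔS_gas = nR ln(P₁/P₂) = 2.83 × 8.314 × ln(879/7260) = -49.7 J/K.
The process is reversible, so ΔS_surr = −ΔS_gas = 49.7 J/K and ΔS_universe = 0.

ΔS_surr = 49.7 J/K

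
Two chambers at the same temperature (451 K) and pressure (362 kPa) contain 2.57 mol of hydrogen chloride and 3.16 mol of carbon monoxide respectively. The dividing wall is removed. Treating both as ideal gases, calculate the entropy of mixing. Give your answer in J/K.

ΔS_mix = 32.8 J/K

Mole fractions: x_A = 2.57/5.73 = 0.449, x_B = 0.551.
ΔS_mix = −R(n_A ln x_A + n_B ln x_B) = −8.314 × (2.57 ln 0.449 + 3.16 ln 0.551) = 32.8 J/K.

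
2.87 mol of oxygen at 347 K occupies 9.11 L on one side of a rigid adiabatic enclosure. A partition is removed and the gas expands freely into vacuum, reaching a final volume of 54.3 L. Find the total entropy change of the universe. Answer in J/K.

ΔS_universe = 42.6 J/K

No heat is exchanged and no work is done, so the ideal-gas temperature stays constant.
Entropy is a state function; using a reversible isothermal path, ΔS_gas = nR ln(V₂/V₁) = 2.87 × 8.314 × ln(54.3/9.11) = 42.6 J/K.
The insulated surroundings exchange no heat, so ΔS_surr = 0 and ΔS_universe = ΔS_gas.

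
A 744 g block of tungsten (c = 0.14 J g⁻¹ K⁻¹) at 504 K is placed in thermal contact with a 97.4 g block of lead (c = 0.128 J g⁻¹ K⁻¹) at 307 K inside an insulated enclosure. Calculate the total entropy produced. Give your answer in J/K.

ΔS_total = 1.2 J/K

Energy balance: T_f = (m₁c₁T₁ + m₂c₂T₂)/(m₁c₁ + m₂c₂) = 482.94 K.
ΔS₁ = m₁c₁ ln(T_f/T₁) = 104.16 × ln(482.94/504) = -4.446 J/K.
ΔS₂ = m₂c₂ ln(T_f/T₂) = 12.4672 × ln(482.94/307) = 5.648 J/K.
ΔS_total = -4.446 + 5.648 = 1.2 J/K.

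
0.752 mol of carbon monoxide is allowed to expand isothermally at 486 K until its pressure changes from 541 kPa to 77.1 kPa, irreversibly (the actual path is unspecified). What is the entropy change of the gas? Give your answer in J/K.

Entropy is a state function, so ΔS_gas depends only on the end states.
For an isothermal ideal gas ΔS_gas = nR ln(P₁/P₂) = 0.752 × 8.314 × ln(541/77.1) = 12.2 J/K.

ΔS_gas = 12.2 J/K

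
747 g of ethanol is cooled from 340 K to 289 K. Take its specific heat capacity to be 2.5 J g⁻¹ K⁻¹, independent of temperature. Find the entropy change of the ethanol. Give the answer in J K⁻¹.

ΔS = -304 J/K

ΔS = ∫dQ_rev/T = m c ln(T₂/T₁) = 747 × 2.5 × ln(289/340) = -304 J/K.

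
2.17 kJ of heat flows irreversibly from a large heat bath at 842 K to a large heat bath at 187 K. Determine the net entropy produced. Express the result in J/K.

ΔS_total = 9.03 J/K

ΔS_hot = −Q/T_H = −2170/842 = -2.5772 J/K and ΔS_cold = +Q/T_C = 2170/187 = 11.604 J/K.
ΔS_total = -2.5772 + 11.604 = 9.03 J/K, positive as the second law requires.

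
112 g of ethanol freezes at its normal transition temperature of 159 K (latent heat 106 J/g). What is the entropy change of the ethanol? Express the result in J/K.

Heat released by the substance: Q = −mL = −112 × 106 = −11872 J.
At constant T, ΔS = Q_rev/T = −11872 / 159 = -74.7 J/K.

ΔS = -74.7 J/K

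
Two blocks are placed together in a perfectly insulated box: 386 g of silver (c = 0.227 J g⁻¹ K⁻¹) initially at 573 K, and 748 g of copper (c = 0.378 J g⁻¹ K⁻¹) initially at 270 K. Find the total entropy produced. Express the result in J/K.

ΔS_total = 21.3 J/K

Energy balance: T_f = (m₁c₁T₁ + m₂c₂T₂)/(m₁c₁ + m₂c₂) = 341.68 K.
ΔS₁ = m₁c₁ ln(T_f/T₁) = 87.622 × ln(341.68/573) = -45.3 J/K.
ΔS₂ = m₂c₂ ln(T_f/T₂) = 282.744 × ln(341.68/270) = 66.58 J/K.
ΔS_total = -45.3 + 66.58 = 21.3 J/K.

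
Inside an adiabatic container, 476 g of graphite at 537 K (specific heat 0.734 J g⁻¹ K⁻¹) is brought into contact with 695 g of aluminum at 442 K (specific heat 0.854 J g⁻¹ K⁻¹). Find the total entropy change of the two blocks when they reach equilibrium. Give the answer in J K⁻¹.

Energy balance: T_f = (m₁c₁T₁ + m₂c₂T₂)/(m₁c₁ + m₂c₂) = 477.2 K.
ΔS₁ = m₁c₁ ln(T_f/T₁) = 349.384 × ln(477.2/537) = -41.25 J/K.
ΔS₂ = m₂c₂ ln(T_f/T₂) = 593.53 × ln(477.2/442) = 45.48 J/K.
ΔS_total = -41.25 + 45.48 = 4.23 J/K.

ΔS_total = 4.23 J/K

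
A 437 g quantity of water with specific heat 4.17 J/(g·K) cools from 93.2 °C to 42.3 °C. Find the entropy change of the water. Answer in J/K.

ΔS = -273 J/K

In kelvin: T₁ = 366.35 K, T₂ = 315.45 K. ΔS = ∫dQ_rev/T = m c ln(T₂/T₁) = 437 × 4.17 × ln(315.45/366.35) = -273 J/K.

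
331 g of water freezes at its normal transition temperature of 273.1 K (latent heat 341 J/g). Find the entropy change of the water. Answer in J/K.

ΔS = -413 J/K

Heat released by the substance: Q = −mL = −331 × 341 = −112871 J.
At constant T, ΔS = Q_rev/T = −112871 / 273.1 = -413 J/K.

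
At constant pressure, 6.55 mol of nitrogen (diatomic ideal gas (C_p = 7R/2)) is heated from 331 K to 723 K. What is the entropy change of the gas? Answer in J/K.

ΔS = 149 J/K

At constant pressure, ΔS = nC_p ln(T₂/T₁) with C_p = 7R/2 = 29.1 J mol⁻¹ K⁻¹.
ΔS = 6.55 × 29.1 × ln(723/331) = 149 J/K.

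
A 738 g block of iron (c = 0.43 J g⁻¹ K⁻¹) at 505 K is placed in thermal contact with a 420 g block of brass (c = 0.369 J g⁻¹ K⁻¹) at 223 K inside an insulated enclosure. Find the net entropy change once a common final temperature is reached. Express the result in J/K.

Energy balance: T_f = (m₁c₁T₁ + m₂c₂T₂)/(m₁c₁ + m₂c₂) = 412.47 K.
ΔS₁ = m₁c₁ ln(T_f/T₁) = 317.34 × ln(412.47/505) = -64.23 J/K.
ΔS₂ = m₂c₂ ln(T_f/T₂) = 154.98 × ln(412.47/223) = 95.31 J/K.
ΔS_total = -64.23 + 95.31 = 31.1 J/K.

ΔS_total = 31.1 J/K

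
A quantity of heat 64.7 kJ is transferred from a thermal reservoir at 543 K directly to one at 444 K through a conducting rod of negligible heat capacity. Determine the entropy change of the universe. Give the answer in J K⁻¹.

ΔS_total = 26.6 J/K

ΔS_hot = −Q/T_H = −64700/543 = -119.15 J/K and ΔS_cold = +Q/T_C = 64700/444 = 145.72 J/K.
ΔS_total = -119.15 + 145.72 = 26.6 J/K, positive as the second law requires.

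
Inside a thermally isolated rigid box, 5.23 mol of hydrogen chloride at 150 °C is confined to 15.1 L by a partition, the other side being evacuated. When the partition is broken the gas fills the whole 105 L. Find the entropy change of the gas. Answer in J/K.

No heat is exchanged and no work is done, so the ideal-gas temperature stays constant.
Entropy is a state function; using a reversible isothermal path, ΔS_gas = nR ln(V₂/V₁) = 5.23 × 8.314 × ln(105/15.1) = 84.3 J/K.

ΔS_gas = 84.3 J/K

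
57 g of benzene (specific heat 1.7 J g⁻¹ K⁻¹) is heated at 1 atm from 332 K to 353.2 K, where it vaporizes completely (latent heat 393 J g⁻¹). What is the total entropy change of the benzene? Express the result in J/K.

ΔS = 69.4 J/K

Warming step: ΔS₁ = m c ln(T_tr/T_i) = 57 × 1.7 × ln(353.2/332) = 5.998 J/K.
Phase change: ΔS₂ = +mL/T_tr = 57 × 393 / 353.2 = 63.42 J/K.
ΔS_total = (5.998) + (63.42) = 69.4 J/K.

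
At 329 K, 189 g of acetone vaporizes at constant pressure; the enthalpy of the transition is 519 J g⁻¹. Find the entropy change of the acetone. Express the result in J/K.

ΔS = 298 J/K

Heat absorbed by the substance: Q = mL = 189 × 519 = 98091 J.
At constant T, ΔS = Q_rev/T = 98091 / 329 = 298 J/K.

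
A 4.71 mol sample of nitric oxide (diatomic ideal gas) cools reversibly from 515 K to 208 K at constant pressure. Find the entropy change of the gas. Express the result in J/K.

At constant pressure, ΔS = nC_p ln(T₂/T₁) with C_p = 7R/2 = 29.1 J mol⁻¹ K⁻¹.
ΔS = 4.71 × 29.1 × ln(208/515) = -124 J/K.

ΔS = -124 J/K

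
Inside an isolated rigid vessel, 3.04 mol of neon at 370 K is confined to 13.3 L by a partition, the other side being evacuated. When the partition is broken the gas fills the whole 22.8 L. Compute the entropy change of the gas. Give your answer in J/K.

ΔS_gas = 13.6 J/K

For an ideal gas in free expansion Q = 0 and W = 0, so T is unchanged.
Entropy is a state function; using a reversible isothermal path, ΔS_gas = nR ln(V₂/V₁) = 3.04 × 8.314 × ln(22.8/13.3) = 13.6 J/K.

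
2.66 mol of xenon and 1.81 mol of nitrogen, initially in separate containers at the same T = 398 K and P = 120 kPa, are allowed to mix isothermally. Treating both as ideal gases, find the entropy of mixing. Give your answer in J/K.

Mole fractions: x_A = 2.66/4.47 = 0.595, x_B = 0.405.
ΔS_mix = −R(n_A ln x_A + n_B ln x_B) = −8.314 × (2.66 ln 0.595 + 1.81 ln 0.405) = 25.1 J/K.

ΔS_mix = 25.1 J/K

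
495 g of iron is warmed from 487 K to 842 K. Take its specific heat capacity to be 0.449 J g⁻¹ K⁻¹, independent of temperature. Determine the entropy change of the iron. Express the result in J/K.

ΔS = 122 J/K

ΔS = ∫dQ_rev/T = m c ln(T₂/T₁) = 495 × 0.449 × ln(842/487) = 122 J/K.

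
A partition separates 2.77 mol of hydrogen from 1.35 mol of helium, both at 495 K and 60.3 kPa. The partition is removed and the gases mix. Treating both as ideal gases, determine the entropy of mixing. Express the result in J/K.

Mole fractions: x_A = 2.77/4.12 = 0.672, x_B = 0.328.
ΔS_mix = −R(n_A ln x_A + n_B ln x_B) = −8.314 × (2.77 ln 0.672 + 1.35 ln 0.328) = 21.7 J/K.

ΔS_mix = 21.7 J/K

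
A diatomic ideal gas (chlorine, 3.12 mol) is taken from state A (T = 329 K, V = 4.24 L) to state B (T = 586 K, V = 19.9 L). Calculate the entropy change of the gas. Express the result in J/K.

Entropy is a state function: ΔS = nC_V ln(T₂/T₁) + nR ln(V₂/V₁), with C_V = 5R/2 = 20.79 J mol⁻¹ K⁻¹ for a diatomic ideal gas.
ΔS = 3.12 × [20.79 × ln(586/329) + 8.314 × ln(19.9/4.24)] = 77.5 J/K.

ΔS = 77.5 J/K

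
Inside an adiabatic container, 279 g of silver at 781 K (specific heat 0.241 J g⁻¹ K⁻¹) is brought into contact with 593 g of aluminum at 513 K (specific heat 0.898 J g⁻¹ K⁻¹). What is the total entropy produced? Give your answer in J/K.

ΔS_total = 5.88 J/K

Energy balance: T_f = (m₁c₁T₁ + m₂c₂T₂)/(m₁c₁ + m₂c₂) = 543.05 K.
ΔS₁ = m₁c₁ ln(T_f/T₁) = 67.239 × ln(543.05/781) = -24.43 J/K.
ΔS₂ = m₂c₂ ln(T_f/T₂) = 532.514 × ln(543.05/513) = 30.31 J/K.
ΔS_total = -24.43 + 30.31 = 5.88 J/K.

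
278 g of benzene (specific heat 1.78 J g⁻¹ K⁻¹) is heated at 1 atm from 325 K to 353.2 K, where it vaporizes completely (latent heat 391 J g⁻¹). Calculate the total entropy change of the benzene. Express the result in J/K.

ΔS = 349 J/K

Warming step: ΔS₁ = m c ln(T_tr/T_i) = 278 × 1.78 × ln(353.2/325) = 41.18 J/K.
Phase change: ΔS₂ = +mL/T_tr = 278 × 391 / 353.2 = 307.8 J/K.
ΔS_total = (41.18) + (307.8) = 349 J/K.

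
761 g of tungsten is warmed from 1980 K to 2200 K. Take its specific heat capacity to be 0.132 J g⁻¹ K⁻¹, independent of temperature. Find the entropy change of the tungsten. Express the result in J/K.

ΔS = 10.6 J/K

ΔS = ∫dQ_rev/T = m c ln(T₂/T₁) = 761 × 0.132 × ln(2200/1980) = 10.6 J/K.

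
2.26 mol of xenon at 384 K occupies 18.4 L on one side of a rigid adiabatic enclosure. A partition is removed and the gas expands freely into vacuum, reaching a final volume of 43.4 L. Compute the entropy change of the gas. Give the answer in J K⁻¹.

ΔS_gas = 16.1 J/K

No heat is exchanged and no work is done, so the ideal-gas temperature stays constant.
Entropy is a state function; using a reversible isothermal path, ΔS_gas = nR ln(V₂/V₁) = 2.26 × 8.314 × ln(43.4/18.4) = 16.1 J/K.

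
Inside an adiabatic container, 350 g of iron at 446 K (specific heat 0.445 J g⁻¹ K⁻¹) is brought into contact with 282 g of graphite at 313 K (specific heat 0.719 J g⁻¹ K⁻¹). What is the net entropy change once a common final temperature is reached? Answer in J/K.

ΔS_total = 5.58 J/K

Energy balance: T_f = (m₁c₁T₁ + m₂c₂T₂)/(m₁c₁ + m₂c₂) = 370.78 K.
ΔS₁ = m₁c₁ ln(T_f/T₁) = 155.75 × ln(370.78/446) = -28.77 J/K.
ΔS₂ = m₂c₂ ln(T_f/T₂) = 202.758 × ln(370.78/313) = 34.35 J/K.
ΔS_total = -28.77 + 34.35 = 5.58 J/K.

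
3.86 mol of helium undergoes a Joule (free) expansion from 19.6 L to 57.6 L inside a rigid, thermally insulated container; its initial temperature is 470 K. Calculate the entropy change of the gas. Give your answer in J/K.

No heat is exchanged and no work is done, so the ideal-gas temperature stays constant.
Entropy is a state function; using a reversible isothermal path, ΔS_gas = nR ln(V₂/V₁) = 3.86 × 8.314 × ln(57.6/19.6) = 34.6 J/K.

ΔS_gas = 34.6 J/K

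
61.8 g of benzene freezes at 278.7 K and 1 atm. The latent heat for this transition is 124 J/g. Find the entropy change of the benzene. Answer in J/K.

Heat released by the substance: Q = −mL = −61.8 × 124 = −7663.2 J.
At constant T, ΔS = Q_rev/T = −7663.2 / 278.7 = -27.5 J/K.

ΔS = -27.5 J/K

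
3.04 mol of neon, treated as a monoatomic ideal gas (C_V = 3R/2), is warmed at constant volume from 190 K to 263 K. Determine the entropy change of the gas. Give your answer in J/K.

At constant volume, ΔS = nC_V ln(T₂/T₁) with C_V = 3R/2 = 12.47 J mol⁻¹ K⁻¹.
ΔS = 3.04 × 12.47 × ln(263/190) = 12.3 J/K.

ΔS = 12.3 J/K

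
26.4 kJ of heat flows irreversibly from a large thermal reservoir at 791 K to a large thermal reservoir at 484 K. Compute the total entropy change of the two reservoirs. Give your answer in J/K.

ΔS_total = 21.2 J/K

ΔS_hot = −Q/T_H = −26400/791 = -33.38 J/K and ΔS_cold = +Q/T_C = 26400/484 = 54.55 J/K.
ΔS_total = -33.38 + 54.55 = 21.2 J/K, positive as the second law requires.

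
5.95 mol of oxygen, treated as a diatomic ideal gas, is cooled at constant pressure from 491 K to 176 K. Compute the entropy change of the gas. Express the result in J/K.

ΔS = -178 J/K

At constant pressure, ΔS = nC_p ln(T₂/T₁) with C_p = 7R/2 = 29.1 J mol⁻¹ K⁻¹.
ΔS = 5.95 × 29.1 × ln(176/491) = -178 J/K.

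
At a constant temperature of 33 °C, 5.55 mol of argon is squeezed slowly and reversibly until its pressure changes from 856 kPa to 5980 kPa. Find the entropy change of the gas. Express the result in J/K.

For an isothermal ideal gas ΔS_gas = nR ln(P₁/P₂) = 5.55 × 8.314 × ln(856/5980) = -89.7 J/K.

ΔS_gas = -89.7 J/K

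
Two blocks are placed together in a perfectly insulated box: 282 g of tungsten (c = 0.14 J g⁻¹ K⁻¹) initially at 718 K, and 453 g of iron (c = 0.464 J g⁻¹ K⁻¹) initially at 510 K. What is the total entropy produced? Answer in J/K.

ΔS_total = 2.1 J/K

Energy balance: T_f = (m₁c₁T₁ + m₂c₂T₂)/(m₁c₁ + m₂c₂) = 542.89 K.
ΔS₁ = m₁c₁ ln(T_f/T₁) = 39.48 × ln(542.89/718) = -11.04 J/K.
ΔS₂ = m₂c₂ ln(T_f/T₂) = 210.192 × ln(542.89/510) = 13.14 J/K.
ΔS_total = -11.04 + 13.14 = 2.1 J/K.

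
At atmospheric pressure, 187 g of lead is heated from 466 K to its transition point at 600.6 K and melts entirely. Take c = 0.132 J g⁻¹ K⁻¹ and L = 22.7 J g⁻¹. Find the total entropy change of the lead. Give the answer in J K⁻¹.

ΔS = 13.3 J/K

Warming step: ΔS₁ = m c ln(T_tr/T_i) = 187 × 0.132 × ln(600.6/466) = 6.263 J/K.
Phase change: ΔS₂ = +mL/T_tr = 187 × 22.7 / 600.6 = 7.068 J/K.
ΔS_total = (6.263) + (7.068) = 13.3 J/K.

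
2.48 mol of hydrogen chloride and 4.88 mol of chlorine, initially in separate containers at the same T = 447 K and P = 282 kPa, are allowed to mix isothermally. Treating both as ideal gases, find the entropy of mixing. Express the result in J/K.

ΔS_mix = 39.1 J/K

Mole fractions: x_A = 2.48/7.36 = 0.337, x_B = 0.663.
ΔS_mix = −R(n_A ln x_A + n_B ln x_B) = −8.314 × (2.48 ln 0.337 + 4.88 ln 0.663) = 39.1 J/K.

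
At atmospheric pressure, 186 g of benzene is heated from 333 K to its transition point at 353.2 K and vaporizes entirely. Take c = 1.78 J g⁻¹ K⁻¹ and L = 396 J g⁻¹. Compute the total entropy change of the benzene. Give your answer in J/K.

Warming step: ΔS₁ = m c ln(T_tr/T_i) = 186 × 1.78 × ln(353.2/333) = 19.5 J/K.
Phase change: ΔS₂ = +mL/T_tr = 186 × 396 / 353.2 = 208.5 J/K.
ΔS_total = (19.5) + (208.5) = 228 J/K.

ΔS = 228 J/K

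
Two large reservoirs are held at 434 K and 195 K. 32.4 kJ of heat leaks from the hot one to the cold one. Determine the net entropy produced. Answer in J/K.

ΔS_hot = −Q/T_H = −32400/434 = -74.65 J/K and ΔS_cold = +Q/T_C = 32400/195 = 166.2 J/K.
ΔS_total = -74.65 + 166.2 = 91.5 J/K, positive as the second law requires.

ΔS_total = 91.5 J/K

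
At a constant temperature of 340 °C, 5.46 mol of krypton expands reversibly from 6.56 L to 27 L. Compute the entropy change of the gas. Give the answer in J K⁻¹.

For an isothermal ideal gas ΔS_gas = nR ln(V₂/V₁) = 5.46 × 8.314 × ln(27/6.56) = 64.2 J/K.

ΔS_gas = 64.2 J/K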